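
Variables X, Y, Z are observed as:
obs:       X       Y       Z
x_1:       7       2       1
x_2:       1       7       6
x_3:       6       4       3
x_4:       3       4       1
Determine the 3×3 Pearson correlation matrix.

Step 1 — column means:
  mean(X) = (7 + 1 + 6 + 3) / 4 = 17/4 = 4.25
  mean(Y) = (2 + 7 + 4 + 4) / 4 = 17/4 = 4.25
  mean(Z) = (1 + 6 + 3 + 1) / 4 = 11/4 = 2.75

Step 2 — sample variances and covariances s[i,j] = (1/(n-1)) · Σ_k (x_{k,i} - mean_i) · (x_{k,j} - mean_j), with n-1 = 3:
  s[X,X] = ((2.75)·(2.75) + (-3.25)·(-3.25) + (1.75)·(1.75) + (-1.25)·(-1.25)) / 3 = 22.75/3 = 7.5833
  s[X,Y] = ((2.75)·(-2.25) + (-3.25)·(2.75) + (1.75)·(-0.25) + (-1.25)·(-0.25)) / 3 = -15.25/3 = -5.0833
  s[X,Z] = ((2.75)·(-1.75) + (-3.25)·(3.25) + (1.75)·(0.25) + (-1.25)·(-1.75)) / 3 = -12.75/3 = -4.25
  s[Y,Y] = ((-2.25)·(-2.25) + (2.75)·(2.75) + (-0.25)·(-0.25) + (-0.25)·(-0.25)) / 3 = 12.75/3 = 4.25
  s[Y,Z] = ((-2.25)·(-1.75) + (2.75)·(3.25) + (-0.25)·(0.25) + (-0.25)·(-1.75)) / 3 = 13.25/3 = 4.4167
  s[Z,Z] = ((-1.75)·(-1.75) + (3.25)·(3.25) + (0.25)·(0.25) + (-1.75)·(-1.75)) / 3 = 16.75/3 = 5.5833
  Sample standard deviations s_i = √(s[i,i]):
  s(X) = √(7.5833) = 2.7538
  s(Y) = √(4.25) = 2.0616
  s(Z) = √(5.5833) = 2.3629

Step 3 — r_{ij} = s_{ij} / (s_i · s_j):
  r[X,X] = 1 (diagonal).
  r[X,Y] = -5.0833 / (2.7538 · 2.0616) = -5.0833 / 5.6771 = -0.8954
  r[X,Z] = -4.25 / (2.7538 · 2.3629) = -4.25 / 6.5069 = -0.6531
  r[Y,Y] = 1 (diagonal).
  r[Y,Z] = 4.4167 / (2.0616 · 2.3629) = 4.4167 / 4.8713 = 0.9067
  r[Z,Z] = 1 (diagonal).

R is symmetric with unit diagonal. Assembling:

R = [[1, -0.8954, -0.6531],
 [-0.8954, 1, 0.9067],
 [-0.6531, 0.9067, 1]]


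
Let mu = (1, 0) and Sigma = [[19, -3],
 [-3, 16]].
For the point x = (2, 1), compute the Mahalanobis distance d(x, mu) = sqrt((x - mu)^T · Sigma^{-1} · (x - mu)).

Step 1 — centre the observation: (x - mu) = (1, 1).

Step 2 — invert Sigma. det(Sigma) = 19·16 - (-3)² = 295.
  Sigma^{-1} = (1/det) · [[d, -b], [-b, a]] = [[0.0542, 0.0102],
 [0.0102, 0.0644]].

Step 3 — form the quadratic (x - mu)^T · Sigma^{-1} · (x - mu):
  Sigma^{-1} · (x - mu) = (0.0644, 0.0746).
  (x - mu)^T · [Sigma^{-1} · (x - mu)] = (1)·(0.0644) + (1)·(0.0746) = 0.139.

Step 4 — take square root: d = √(0.139) ≈ 0.3728.

d(x, mu) = √(0.139) ≈ 0.3728


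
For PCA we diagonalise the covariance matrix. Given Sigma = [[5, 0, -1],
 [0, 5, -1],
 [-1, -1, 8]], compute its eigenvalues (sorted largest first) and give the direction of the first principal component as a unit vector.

Step 1 — characteristic polynomial p(λ) = det(λI - Sigma) = λ³ - tr·λ² + c_1·λ - det, where tr = trace, c_1 = sum of the principal 2×2 minors, det = det(Sigma):
  tr = 5 + 5 + 8 = 18,
  c_1 = (5·5 - (0)²) + (5·8 - (-1)²) + (5·8 - (-1)²) = 25 + 39 + 39 = 103,
  det = 5·(5·8 - (-1)²) - (0)·((0)·8 - (-1)·(-1)) + (-1)·((0)·(-1) - 5·(-1)) = 5·(39) - (0)·(-1) + (-1)·(5) = 190.
  So p(λ) = λ³ - 18λ² + 103λ - 190.
Step 2 — look for an integer root (rational root theorem: any rational root is an integer divisor of 190). Testing λ = 5:
  p(5) = 125 - 450 + 515 - 190 = 0  ✓
  Dividing out (λ - 5): p(λ) = (λ - 5)(λ² - 13λ + 38).
Step 3 — remaining eigenvalues from the quadratic λ² - 13λ + 38 = 0:
  Δ = 13² - 4·38 = 169 - 152 = 17,  λ = (13 ± √17)/2 = (13 ± 4.1231)/2 ≈ 8.5616 or 4.4384.
  Sorted: λ_1 = 8.5616,  λ_2 = 5,  λ_3 = 4.4384  (check: sum = 18 = tr ✓).

Step 4 — unit eigenvector for λ_1 ≈ 8.5616: v spans the null space of (Sigma - λ_1 I), whose rows are
  r_1 = (-3.5616, 0, -1),  r_2 = (0, -3.5616, -1),  r_3 = (-1, -1, -0.5616).
  v is orthogonal to every row, so take v ∝ r_1 × r_2 = ((0)·(-1) - (-1)·(-3.5616), (-1)·(0) - (-3.5616)·(-1), (-3.5616)·(-3.5616) - (0)·(0)) ≈ (-3.5616, -3.5616, 12.6847).
  Rescale (multiply by -1 so the first nonzero entry is positive): u = (3.5616, 3.5616, -12.6847).
  ||u|| = √((3.5616)² + (3.5616)² + (-12.6847)²) = √(186.2699) ≈ 13.6481,  v_1 = u/||u|| ≈ (0.261, 0.261, -0.9294) (||v_1|| = 1).

λ_1 = 8.5616,  λ_2 = 5,  λ_3 = 4.4384;  v_1 ≈ (0.261, 0.261, -0.9294)


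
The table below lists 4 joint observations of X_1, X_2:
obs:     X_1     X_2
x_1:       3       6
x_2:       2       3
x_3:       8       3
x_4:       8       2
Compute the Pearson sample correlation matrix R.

Step 1 — column means:
  mean(X_1) = (3 + 2 + 8 + 8) / 4 = 21/4 = 5.25
  mean(X_2) = (6 + 3 + 3 + 2) / 4 = 14/4 = 3.5

Step 2 — sample variances and covariances s[i,j] = (1/(n-1)) · Σ_k (x_{k,i} - mean_i) · (x_{k,j} - mean_j), with n-1 = 3:
  s[X_1,X_1] = ((-2.25)·(-2.25) + (-3.25)·(-3.25) + (2.75)·(2.75) + (2.75)·(2.75)) / 3 = 30.75/3 = 10.25
  s[X_1,X_2] = ((-2.25)·(2.5) + (-3.25)·(-0.5) + (2.75)·(-0.5) + (2.75)·(-1.5)) / 3 = -9.5/3 = -3.1667
  s[X_2,X_2] = ((2.5)·(2.5) + (-0.5)·(-0.5) + (-0.5)·(-0.5) + (-1.5)·(-1.5)) / 3 = 9/3 = 3
  Sample standard deviations s_i = √(s[i,i]):
  s(X_1) = √(10.25) = 3.2016
  s(X_2) = √(3) = 1.7321

Step 3 — r_{ij} = s_{ij} / (s_i · s_j):
  r[X_1,X_1] = 1 (diagonal).
  r[X_1,X_2] = -3.1667 / (3.2016 · 1.7321) = -3.1667 / 5.5453 = -0.5711
  r[X_2,X_2] = 1 (diagonal).

R is symmetric with unit diagonal. Assembling:

R = [[1, -0.5711],
 [-0.5711, 1]]


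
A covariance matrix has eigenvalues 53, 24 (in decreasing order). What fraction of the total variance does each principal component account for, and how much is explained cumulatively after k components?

Step 1 — total variance = trace(Sigma) = Σ λ_i = 53 + 24 = 77.

Step 2 — fraction explained by component i = λ_i / Σ λ:
  PC1: 53/77 = 0.6883
  PC2: 24/77 = 0.3117

Step 3 — cumulative fraction after k components = (λ_1 + ... + λ_k) / Σ λ:
  k = 1: 53/77 = 0.6883
  k = 2: (53 + 24)/77 = 77/77 = 1

Summary (fraction, with percent):

explained: PC1 0.6883 (68.83%), PC2 0.3117 (31.17%);  cumulative: 0.6883, 1


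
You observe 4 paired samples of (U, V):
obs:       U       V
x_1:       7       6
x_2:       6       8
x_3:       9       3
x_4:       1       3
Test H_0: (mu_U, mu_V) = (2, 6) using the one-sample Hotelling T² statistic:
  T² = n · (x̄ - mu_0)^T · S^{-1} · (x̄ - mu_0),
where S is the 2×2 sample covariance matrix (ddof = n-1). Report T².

Step 1 — sample mean vector:
  mean(U) = (7 + 6 + 9 + 1) / 4 = 23/4 = 5.75
  mean(V) = (6 + 8 + 3 + 3) / 4 = 20/4 = 5
  x̄ = (5.75, 5),  deviation x̄ - mu_0 = (5.75, 5) - (2, 6) = (3.75, -1).

Step 2 — sample covariance matrix, S[i,j] = (1/(n-1)) · Σ_k (x_{k,i} - mean_i) · (x_{k,j} - mean_j), divisor n-1 = 3:
  S[U,U] = ((1.25)·(1.25) + (0.25)·(0.25) + (3.25)·(3.25) + (-4.75)·(-4.75)) / 3 = 34.75/3 = 11.5833
  S[U,V] = ((1.25)·(1) + (0.25)·(3) + (3.25)·(-2) + (-4.75)·(-2)) / 3 = 5/3 = 1.6667
  S[V,V] = ((1)·(1) + (3)·(3) + (-2)·(-2) + (-2)·(-2)) / 3 = 18/3 = 6
  S = [[11.5833, 1.6667],
 [1.6667, 6]].

Step 3 — invert S. det(S) = 11.5833·6 - (1.6667)² = 66.7222.
  S^{-1} = (1/det) · [[d, -b], [-b, a]] = [[0.0899, -0.025],
 [-0.025, 0.1736]].

Step 4 — quadratic form (x̄ - mu_0)^T · S^{-1} · (x̄ - mu_0):
  S^{-1} · (x̄ - mu_0) = (0.3622, -0.2673),
  (x̄ - mu_0)^T · [...] = (3.75)·(0.3622) + (-1)·(-0.2673) = 1.6255.

Step 5 — scale by n: T² = 4 · 1.6255 = 6.5021.

T² ≈ 6.5021


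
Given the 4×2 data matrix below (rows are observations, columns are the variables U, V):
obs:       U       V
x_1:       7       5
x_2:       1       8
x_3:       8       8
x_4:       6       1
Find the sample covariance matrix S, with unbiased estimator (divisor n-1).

Step 1 — column means:
  mean(U) = (7 + 1 + 8 + 6) / 4 = 22/4 = 5.5
  mean(V) = (5 + 8 + 8 + 1) / 4 = 22/4 = 5.5

Step 2 — sample covariance S[i,j] = (1/(n-1)) · Σ_k (x_{k,i} - mean_i) · (x_{k,j} - mean_j), with n-1 = 3.
  S[U,U] = ((1.5)·(1.5) + (-4.5)·(-4.5) + (2.5)·(2.5) + (0.5)·(0.5)) / 3 = 29/3 = 9.6667
  S[U,V] = ((1.5)·(-0.5) + (-4.5)·(2.5) + (2.5)·(2.5) + (0.5)·(-4.5)) / 3 = -8/3 = -2.6667
  S[V,V] = ((-0.5)·(-0.5) + (2.5)·(2.5) + (2.5)·(2.5) + (-4.5)·(-4.5)) / 3 = 33/3 = 11

S is symmetric (S[j,i] = S[i,j]). Assembling:

S = [[9.6667, -2.6667],
 [-2.6667, 11]]


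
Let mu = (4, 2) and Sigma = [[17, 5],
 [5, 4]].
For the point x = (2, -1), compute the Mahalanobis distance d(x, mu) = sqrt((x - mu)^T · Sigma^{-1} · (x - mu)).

Step 1 — centre the observation: (x - mu) = (-2, -3).

Step 2 — invert Sigma. det(Sigma) = 17·4 - (5)² = 43.
  Sigma^{-1} = (1/det) · [[d, -b], [-b, a]] = [[0.093, -0.1163],
 [-0.1163, 0.3953]].

Step 3 — form the quadratic (x - mu)^T · Sigma^{-1} · (x - mu):
  Sigma^{-1} · (x - mu) = (0.1628, -0.9535).
  (x - mu)^T · [Sigma^{-1} · (x - mu)] = (-2)·(0.1628) + (-3)·(-0.9535) = 2.5349.

Step 4 — take square root: d = √(2.5349) ≈ 1.5921.

d(x, mu) = √(2.5349) ≈ 1.5921


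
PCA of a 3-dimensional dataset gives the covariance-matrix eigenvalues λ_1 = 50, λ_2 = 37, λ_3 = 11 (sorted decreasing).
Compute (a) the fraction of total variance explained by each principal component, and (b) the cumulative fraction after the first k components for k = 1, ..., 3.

Step 1 — total variance = trace(Sigma) = Σ λ_i = 50 + 37 + 11 = 98.

Step 2 — fraction explained by component i = λ_i / Σ λ:
  PC1: 50/98 = 0.5102
  PC2: 37/98 = 0.3776
  PC3: 11/98 = 0.1122

Step 3 — cumulative fraction after k components = (λ_1 + ... + λ_k) / Σ λ:
  k = 1: 50/98 = 0.5102
  k = 2: (50 + 37)/98 = 87/98 = 0.8878
  k = 3: (50 + 37 + 11)/98 = 98/98 = 1

Summary (fraction, with percent):

explained: PC1 0.5102 (51.02%), PC2 0.3776 (37.76%), PC3 0.1122 (11.22%);  cumulative: 0.5102, 0.8878, 1


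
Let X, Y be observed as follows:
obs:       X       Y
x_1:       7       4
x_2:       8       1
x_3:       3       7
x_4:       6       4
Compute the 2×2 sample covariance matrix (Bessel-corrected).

Step 1 — column means:
  mean(X) = (7 + 8 + 3 + 6) / 4 = 24/4 = 6
  mean(Y) = (4 + 1 + 7 + 4) / 4 = 16/4 = 4

Step 2 — sample covariance S[i,j] = (1/(n-1)) · Σ_k (x_{k,i} - mean_i) · (x_{k,j} - mean_j), with n-1 = 3.
  S[X,X] = ((1)·(1) + (2)·(2) + (-3)·(-3) + (0)·(0)) / 3 = 14/3 = 4.6667
  S[X,Y] = ((1)·(0) + (2)·(-3) + (-3)·(3) + (0)·(0)) / 3 = -15/3 = -5
  S[Y,Y] = ((0)·(0) + (-3)·(-3) + (3)·(3) + (0)·(0)) / 3 = 18/3 = 6

S is symmetric (S[j,i] = S[i,j]). Assembling:

S = [[4.6667, -5],
 [-5, 6]]


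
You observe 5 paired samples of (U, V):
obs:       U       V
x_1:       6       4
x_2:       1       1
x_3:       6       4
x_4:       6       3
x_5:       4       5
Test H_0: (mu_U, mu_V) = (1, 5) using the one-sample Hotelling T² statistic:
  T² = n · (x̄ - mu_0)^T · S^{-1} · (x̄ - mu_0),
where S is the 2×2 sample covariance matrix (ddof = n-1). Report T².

Step 1 — sample mean vector:
  mean(U) = (6 + 1 + 6 + 6 + 4) / 5 = 23/5 = 4.6
  mean(V) = (4 + 1 + 4 + 3 + 5) / 5 = 17/5 = 3.4
  x̄ = (4.6, 3.4),  deviation x̄ - mu_0 = (4.6, 3.4) - (1, 5) = (3.6, -1.6).

Step 2 — sample covariance matrix, S[i,j] = (1/(n-1)) · Σ_k (x_{k,i} - mean_i) · (x_{k,j} - mean_j), divisor n-1 = 4:
  S[U,U] = ((1.4)·(1.4) + (-3.6)·(-3.6) + (1.4)·(1.4) + (1.4)·(1.4) + (-0.6)·(-0.6)) / 4 = 19.2/4 = 4.8
  S[U,V] = ((1.4)·(0.6) + (-3.6)·(-2.4) + (1.4)·(0.6) + (1.4)·(-0.4) + (-0.6)·(1.6)) / 4 = 8.8/4 = 2.2
  S[V,V] = ((0.6)·(0.6) + (-2.4)·(-2.4) + (0.6)·(0.6) + (-0.4)·(-0.4) + (1.6)·(1.6)) / 4 = 9.2/4 = 2.3
  S = [[4.8, 2.2],
 [2.2, 2.3]].

Step 3 — invert S. det(S) = 4.8·2.3 - (2.2)² = 6.2.
  S^{-1} = (1/det) · [[d, -b], [-b, a]] = [[0.371, -0.3548],
 [-0.3548, 0.7742]].

Step 4 — quadratic form (x̄ - mu_0)^T · S^{-1} · (x̄ - mu_0):
  S^{-1} · (x̄ - mu_0) = (1.9032, -2.5161),
  (x̄ - mu_0)^T · [...] = (3.6)·(1.9032) + (-1.6)·(-2.5161) = 10.8774.

Step 5 — scale by n: T² = 5 · 10.8774 = 54.3871.

T² ≈ 54.3871


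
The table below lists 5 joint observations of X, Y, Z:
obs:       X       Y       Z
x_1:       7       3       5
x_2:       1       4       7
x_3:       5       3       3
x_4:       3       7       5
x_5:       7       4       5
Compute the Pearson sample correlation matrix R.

Step 1 — column means:
  mean(X) = (7 + 1 + 5 + 3 + 7) / 5 = 23/5 = 4.6
  mean(Y) = (3 + 4 + 3 + 7 + 4) / 5 = 21/5 = 4.2
  mean(Z) = (5 + 7 + 3 + 5 + 5) / 5 = 25/5 = 5

Step 2 — sample variances and covariances s[i,j] = (1/(n-1)) · Σ_k (x_{k,i} - mean_i) · (x_{k,j} - mean_j), with n-1 = 4:
  s[X,X] = ((2.4)·(2.4) + (-3.6)·(-3.6) + (0.4)·(0.4) + (-1.6)·(-1.6) + (2.4)·(2.4)) / 4 = 27.2/4 = 6.8
  s[X,Y] = ((2.4)·(-1.2) + (-3.6)·(-0.2) + (0.4)·(-1.2) + (-1.6)·(2.8) + (2.4)·(-0.2)) / 4 = -7.6/4 = -1.9
  s[X,Z] = ((2.4)·(0) + (-3.6)·(2) + (0.4)·(-2) + (-1.6)·(0) + (2.4)·(0)) / 4 = -8/4 = -2
  s[Y,Y] = ((-1.2)·(-1.2) + (-0.2)·(-0.2) + (-1.2)·(-1.2) + (2.8)·(2.8) + (-0.2)·(-0.2)) / 4 = 10.8/4 = 2.7
  s[Y,Z] = ((-1.2)·(0) + (-0.2)·(2) + (-1.2)·(-2) + (2.8)·(0) + (-0.2)·(0)) / 4 = 2/4 = 0.5
  s[Z,Z] = ((0)·(0) + (2)·(2) + (-2)·(-2) + (0)·(0) + (0)·(0)) / 4 = 8/4 = 2
  Sample standard deviations s_i = √(s[i,i]):
  s(X) = √(6.8) = 2.6077
  s(Y) = √(2.7) = 1.6432
  s(Z) = √(2) = 1.4142

Step 3 — r_{ij} = s_{ij} / (s_i · s_j):
  r[X,X] = 1 (diagonal).
  r[X,Y] = -1.9 / (2.6077 · 1.6432) = -1.9 / 4.2849 = -0.4434
  r[X,Z] = -2 / (2.6077 · 1.4142) = -2 / 3.6878 = -0.5423
  r[Y,Y] = 1 (diagonal).
  r[Y,Z] = 0.5 / (1.6432 · 1.4142) = 0.5 / 2.3238 = 0.2152
  r[Z,Z] = 1 (diagonal).

R is symmetric with unit diagonal. Assembling:

R = [[1, -0.4434, -0.5423],
 [-0.4434, 1, 0.2152],
 [-0.5423, 0.2152, 1]]


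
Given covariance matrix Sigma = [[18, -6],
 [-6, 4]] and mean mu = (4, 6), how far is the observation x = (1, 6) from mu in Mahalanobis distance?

Step 1 — centre the observation: (x - mu) = (-3, 0).

Step 2 — invert Sigma. det(Sigma) = 18·4 - (-6)² = 36.
  Sigma^{-1} = (1/det) · [[d, -b], [-b, a]] = [[0.1111, 0.1667],
 [0.1667, 0.5]].

Step 3 — form the quadratic (x - mu)^T · Sigma^{-1} · (x - mu):
  Sigma^{-1} · (x - mu) = (-0.3333, -0.5).
  (x - mu)^T · [Sigma^{-1} · (x - mu)] = (-3)·(-0.3333) + (0)·(-0.5) = 1.

Step 4 — take square root: d = √(1) ≈ 1.

d(x, mu) = √(1) ≈ 1


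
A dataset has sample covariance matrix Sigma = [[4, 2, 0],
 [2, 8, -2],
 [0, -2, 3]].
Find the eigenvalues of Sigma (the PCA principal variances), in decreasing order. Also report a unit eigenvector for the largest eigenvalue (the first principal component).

Step 1 — characteristic polynomial p(λ) = det(λI - Sigma) = λ³ - tr·λ² + c_1·λ - det, where tr = trace, c_1 = sum of the principal 2×2 minors, det = det(Sigma):
  tr = 4 + 8 + 3 = 15,
  c_1 = (4·8 - (2)²) + (4·3 - (0)²) + (8·3 - (-2)²) = 28 + 12 + 20 = 60,
  det = 4·(8·3 - (-2)²) - (2)·((2)·3 - (-2)·(0)) + (0)·((2)·(-2) - 8·(0)) = 4·(20) - (2)·(6) + (0)·(-4) = 68.
  So p(λ) = λ³ - 15λ² + 60λ - 68.
Step 2 — look for an integer root (rational root theorem: any rational root is an integer divisor of 68). Testing λ = 2:
  p(2) = 8 - 60 + 120 - 68 = 0  ✓
  Dividing out (λ - 2): p(λ) = (λ - 2)(λ² - 13λ + 34).
Step 3 — remaining eigenvalues from the quadratic λ² - 13λ + 34 = 0:
  Δ = 13² - 4·34 = 169 - 136 = 33,  λ = (13 ± √33)/2 = (13 ± 5.7446)/2 ≈ 9.3723 or 3.6277.
  Sorted: λ_1 = 9.3723,  λ_2 = 3.6277,  λ_3 = 2  (check: sum = 15 = tr ✓).

Step 4 — unit eigenvector for λ_1 ≈ 9.3723: v spans the null space of (Sigma - λ_1 I), whose rows are
  r_1 = (-5.3723, 2, 0),  r_2 = (2, -1.3723, -2),  r_3 = (0, -2, -6.3723).
  v is orthogonal to every row, so take v ∝ r_1 × r_2 = ((2)·(-2) - (0)·(-1.3723), (0)·(2) - (-5.3723)·(-2), (-5.3723)·(-1.3723) - (2)·(2)) ≈ (-4, -10.7446, 3.3723).
  Rescale (multiply by -1 so the first nonzero entry is positive): u = (4, 10.7446, -3.3723).
  ||u|| = √((4)² + (10.7446)² + (-3.3723)²) = √(142.8179) ≈ 11.9506,  v_1 = u/||u|| ≈ (0.3347, 0.8991, -0.2822) (||v_1|| = 1).

λ_1 = 9.3723,  λ_2 = 3.6277,  λ_3 = 2;  v_1 ≈ (0.3347, 0.8991, -0.2822)


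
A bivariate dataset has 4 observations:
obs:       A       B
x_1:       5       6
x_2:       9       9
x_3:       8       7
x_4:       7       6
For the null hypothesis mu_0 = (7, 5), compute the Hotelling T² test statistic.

Step 1 — sample mean vector:
  mean(A) = (5 + 9 + 8 + 7) / 4 = 29/4 = 7.25
  mean(B) = (6 + 9 + 7 + 6) / 4 = 28/4 = 7
  x̄ = (7.25, 7),  deviation x̄ - mu_0 = (7.25, 7) - (7, 5) = (0.25, 2).

Step 2 — sample covariance matrix, S[i,j] = (1/(n-1)) · Σ_k (x_{k,i} - mean_i) · (x_{k,j} - mean_j), divisor n-1 = 3:
  S[A,A] = ((-2.25)·(-2.25) + (1.75)·(1.75) + (0.75)·(0.75) + (-0.25)·(-0.25)) / 3 = 8.75/3 = 2.9167
  S[A,B] = ((-2.25)·(-1) + (1.75)·(2) + (0.75)·(0) + (-0.25)·(-1)) / 3 = 6/3 = 2
  S[B,B] = ((-1)·(-1) + (2)·(2) + (0)·(0) + (-1)·(-1)) / 3 = 6/3 = 2
  S = [[2.9167, 2],
 [2, 2]].

Step 3 — invert S. det(S) = 2.9167·2 - (2)² = 1.8333.
  S^{-1} = (1/det) · [[d, -b], [-b, a]] = [[1.0909, -1.0909],
 [-1.0909, 1.5909]].

Step 4 — quadratic form (x̄ - mu_0)^T · S^{-1} · (x̄ - mu_0):
  S^{-1} · (x̄ - mu_0) = (-1.9091, 2.9091),
  (x̄ - mu_0)^T · [...] = (0.25)·(-1.9091) + (2)·(2.9091) = 5.3409.

Step 5 — scale by n: T² = 4 · 5.3409 = 21.3636.

T² ≈ 21.3636


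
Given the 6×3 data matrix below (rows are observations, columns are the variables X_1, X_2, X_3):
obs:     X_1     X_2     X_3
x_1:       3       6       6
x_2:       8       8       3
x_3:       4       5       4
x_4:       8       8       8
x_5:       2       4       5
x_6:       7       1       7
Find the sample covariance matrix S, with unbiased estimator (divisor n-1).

Step 1 — column means:
  mean(X_1) = (3 + 8 + 4 + 8 + 2 + 7) / 6 = 32/6 = 5.3333
  mean(X_2) = (6 + 8 + 5 + 8 + 4 + 1) / 6 = 32/6 = 5.3333
  mean(X_3) = (6 + 3 + 4 + 8 + 5 + 7) / 6 = 33/6 = 5.5

Step 2 — sample covariance S[i,j] = (1/(n-1)) · Σ_k (x_{k,i} - mean_i) · (x_{k,j} - mean_j), with n-1 = 5.
  S[X_1,X_1] = ((-2.3333)·(-2.3333) + (2.6667)·(2.6667) + (-1.3333)·(-1.3333) + (2.6667)·(2.6667) + (-3.3333)·(-3.3333) + (1.6667)·(1.6667)) / 5 = 35.3333/5 = 7.0667
  S[X_1,X_2] = ((-2.3333)·(0.6667) + (2.6667)·(2.6667) + (-1.3333)·(-0.3333) + (2.6667)·(2.6667) + (-3.3333)·(-1.3333) + (1.6667)·(-4.3333)) / 5 = 10.3333/5 = 2.0667
  S[X_1,X_3] = ((-2.3333)·(0.5) + (2.6667)·(-2.5) + (-1.3333)·(-1.5) + (2.6667)·(2.5) + (-3.3333)·(-0.5) + (1.6667)·(1.5)) / 5 = 5/5 = 1
  S[X_2,X_2] = ((0.6667)·(0.6667) + (2.6667)·(2.6667) + (-0.3333)·(-0.3333) + (2.6667)·(2.6667) + (-1.3333)·(-1.3333) + (-4.3333)·(-4.3333)) / 5 = 35.3333/5 = 7.0667
  S[X_2,X_3] = ((0.6667)·(0.5) + (2.6667)·(-2.5) + (-0.3333)·(-1.5) + (2.6667)·(2.5) + (-1.3333)·(-0.5) + (-4.3333)·(1.5)) / 5 = -5/5 = -1
  S[X_3,X_3] = ((0.5)·(0.5) + (-2.5)·(-2.5) + (-1.5)·(-1.5) + (2.5)·(2.5) + (-0.5)·(-0.5) + (1.5)·(1.5)) / 5 = 17.5/5 = 3.5

S is symmetric (S[j,i] = S[i,j]). Assembling:

S = [[7.0667, 2.0667, 1],
 [2.0667, 7.0667, -1],
 [1, -1, 3.5]]


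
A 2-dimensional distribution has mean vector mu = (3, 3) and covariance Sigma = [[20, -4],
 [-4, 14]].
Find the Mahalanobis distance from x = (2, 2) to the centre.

Step 1 — centre the observation: (x - mu) = (-1, -1).

Step 2 — invert Sigma. det(Sigma) = 20·14 - (-4)² = 264.
  Sigma^{-1} = (1/det) · [[d, -b], [-b, a]] = [[0.053, 0.0152],
 [0.0152, 0.0758]].

Step 3 — form the quadratic (x - mu)^T · Sigma^{-1} · (x - mu):
  Sigma^{-1} · (x - mu) = (-0.0682, -0.0909).
  (x - mu)^T · [Sigma^{-1} · (x - mu)] = (-1)·(-0.0682) + (-1)·(-0.0909) = 0.1591.

Step 4 — take square root: d = √(0.1591) ≈ 0.3989.

d(x, mu) = √(0.1591) ≈ 0.3989


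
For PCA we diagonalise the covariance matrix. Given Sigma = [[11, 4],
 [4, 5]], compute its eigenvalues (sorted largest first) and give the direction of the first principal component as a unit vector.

Step 1 — characteristic polynomial of 2×2 Sigma:
  det(Sigma - λI) = λ² - trace · λ + det = 0.
  trace = 11 + 5 = 16, det = 11·5 - (4)² = 39.
Step 2 — discriminant:
  Δ = trace² - 4·det = 256 - 156 = 100.
Step 3 — eigenvalues:
  λ = (trace ± √Δ)/2 = (16 ± 10)/2,
  λ_1 = 13,  λ_2 = 3.

Step 4 — unit eigenvector for λ_1: solve (Sigma - λ_1 I)v = 0. First row:
  (11 - 13)·v_x + (4)·v_y = 0, i.e. (-2)·v_x + (4)·v_y = 0,
  so v ∝ (b, λ_1 - a) = (4, 2) = u.
  ||u|| = √((4)² + (2)²) = √(20) ≈ 4.4721,
  v_1 = u/||u|| ≈ (0.8944, 0.4472) (||v_1|| = 1).

λ_1 = 13,  λ_2 = 3;  v_1 ≈ (0.8944, 0.4472)


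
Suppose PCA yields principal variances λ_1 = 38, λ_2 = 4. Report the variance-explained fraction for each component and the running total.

Step 1 — total variance = trace(Sigma) = Σ λ_i = 38 + 4 = 42.

Step 2 — fraction explained by component i = λ_i / Σ λ:
  PC1: 38/42 = 0.9048
  PC2: 4/42 = 0.0952

Step 3 — cumulative fraction after k components = (λ_1 + ... + λ_k) / Σ λ:
  k = 1: 38/42 = 0.9048
  k = 2: (38 + 4)/42 = 42/42 = 1

Summary (fraction, with percent):

explained: PC1 0.9048 (90.48%), PC2 0.0952 (9.52%);  cumulative: 0.9048, 1


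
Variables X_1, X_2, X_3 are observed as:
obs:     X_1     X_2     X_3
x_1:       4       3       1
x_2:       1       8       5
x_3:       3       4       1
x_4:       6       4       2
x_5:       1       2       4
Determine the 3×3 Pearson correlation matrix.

Step 1 — column means:
  mean(X_1) = (4 + 1 + 3 + 6 + 1) / 5 = 15/5 = 3
  mean(X_2) = (3 + 8 + 4 + 4 + 2) / 5 = 21/5 = 4.2
  mean(X_3) = (1 + 5 + 1 + 2 + 4) / 5 = 13/5 = 2.6

Step 2 — sample variances and covariances s[i,j] = (1/(n-1)) · Σ_k (x_{k,i} - mean_i) · (x_{k,j} - mean_j), with n-1 = 4:
  s[X_1,X_1] = ((1)·(1) + (-2)·(-2) + (0)·(0) + (3)·(3) + (-2)·(-2)) / 4 = 18/4 = 4.5
  s[X_1,X_2] = ((1)·(-1.2) + (-2)·(3.8) + (0)·(-0.2) + (3)·(-0.2) + (-2)·(-2.2)) / 4 = -5/4 = -1.25
  s[X_1,X_3] = ((1)·(-1.6) + (-2)·(2.4) + (0)·(-1.6) + (3)·(-0.6) + (-2)·(1.4)) / 4 = -11/4 = -2.75
  s[X_2,X_2] = ((-1.2)·(-1.2) + (3.8)·(3.8) + (-0.2)·(-0.2) + (-0.2)·(-0.2) + (-2.2)·(-2.2)) / 4 = 20.8/4 = 5.2
  s[X_2,X_3] = ((-1.2)·(-1.6) + (3.8)·(2.4) + (-0.2)·(-1.6) + (-0.2)·(-0.6) + (-2.2)·(1.4)) / 4 = 8.4/4 = 2.1
  s[X_3,X_3] = ((-1.6)·(-1.6) + (2.4)·(2.4) + (-1.6)·(-1.6) + (-0.6)·(-0.6) + (1.4)·(1.4)) / 4 = 13.2/4 = 3.3
  Sample standard deviations s_i = √(s[i,i]):
  s(X_1) = √(4.5) = 2.1213
  s(X_2) = √(5.2) = 2.2804
  s(X_3) = √(3.3) = 1.8166

Step 3 — r_{ij} = s_{ij} / (s_i · s_j):
  r[X_1,X_1] = 1 (diagonal).
  r[X_1,X_2] = -1.25 / (2.1213 · 2.2804) = -1.25 / 4.8374 = -0.2584
  r[X_1,X_3] = -2.75 / (2.1213 · 1.8166) = -2.75 / 3.8536 = -0.7136
  r[X_2,X_2] = 1 (diagonal).
  r[X_2,X_3] = 2.1 / (2.2804 · 1.8166) = 2.1 / 4.1425 = 0.5069
  r[X_3,X_3] = 1 (diagonal).

R is symmetric with unit diagonal. Assembling:

R = [[1, -0.2584, -0.7136],
 [-0.2584, 1, 0.5069],
 [-0.7136, 0.5069, 1]]


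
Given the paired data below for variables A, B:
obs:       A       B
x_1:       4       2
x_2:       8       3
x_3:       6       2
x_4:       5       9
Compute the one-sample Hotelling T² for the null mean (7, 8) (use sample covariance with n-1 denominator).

Step 1 — sample mean vector:
  mean(A) = (4 + 8 + 6 + 5) / 4 = 23/4 = 5.75
  mean(B) = (2 + 3 + 2 + 9) / 4 = 16/4 = 4
  x̄ = (5.75, 4),  deviation x̄ - mu_0 = (5.75, 4) - (7, 8) = (-1.25, -4).

Step 2 — sample covariance matrix, S[i,j] = (1/(n-1)) · Σ_k (x_{k,i} - mean_i) · (x_{k,j} - mean_j), divisor n-1 = 3:
  S[A,A] = ((-1.75)·(-1.75) + (2.25)·(2.25) + (0.25)·(0.25) + (-0.75)·(-0.75)) / 3 = 8.75/3 = 2.9167
  S[A,B] = ((-1.75)·(-2) + (2.25)·(-1) + (0.25)·(-2) + (-0.75)·(5)) / 3 = -3/3 = -1
  S[B,B] = ((-2)·(-2) + (-1)·(-1) + (-2)·(-2) + (5)·(5)) / 3 = 34/3 = 11.3333
  S = [[2.9167, -1],
 [-1, 11.3333]].

Step 3 — invert S. det(S) = 2.9167·11.3333 - (-1)² = 32.0556.
  S^{-1} = (1/det) · [[d, -b], [-b, a]] = [[0.3536, 0.0312],
 [0.0312, 0.091]].

Step 4 — quadratic form (x̄ - mu_0)^T · S^{-1} · (x̄ - mu_0):
  S^{-1} · (x̄ - mu_0) = (-0.5667, -0.4029),
  (x̄ - mu_0)^T · [...] = (-1.25)·(-0.5667) + (-4)·(-0.4029) = 2.3202.

Step 5 — scale by n: T² = 4 · 2.3202 = 9.2808.

T² ≈ 9.2808


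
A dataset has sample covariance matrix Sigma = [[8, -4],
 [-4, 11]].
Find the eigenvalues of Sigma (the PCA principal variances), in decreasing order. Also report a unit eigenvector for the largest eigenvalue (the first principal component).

Step 1 — characteristic polynomial of 2×2 Sigma:
  det(Sigma - λI) = λ² - trace · λ + det = 0.
  trace = 8 + 11 = 19, det = 8·11 - (-4)² = 72.
Step 2 — discriminant:
  Δ = trace² - 4·det = 361 - 288 = 73.
Step 3 — eigenvalues:
  λ = (trace ± √Δ)/2 = (19 ± 8.544)/2,
  λ_1 = 13.772,  λ_2 = 5.228.

Step 4 — unit eigenvector for λ_1: solve (Sigma - λ_1 I)v = 0. First row:
  (8 - 13.772)·v_x + (-4)·v_y = 0, i.e. (-5.772)·v_x + (-4)·v_y = 0,
  so v ∝ (b, λ_1 - a) = (-4, 5.772); multiply by -1 so the first entry is positive: u = (4, -5.772).
  ||u|| = √((4)² + (-5.772)²) = √(49.316) ≈ 7.0225,
  v_1 = u/||u|| ≈ (0.5696, -0.8219) (||v_1|| = 1).

λ_1 = 13.772,  λ_2 = 5.228;  v_1 ≈ (0.5696, -0.8219)


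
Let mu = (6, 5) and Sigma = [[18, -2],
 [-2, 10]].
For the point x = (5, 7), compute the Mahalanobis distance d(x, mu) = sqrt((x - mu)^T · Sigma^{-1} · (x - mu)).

Step 1 — centre the observation: (x - mu) = (-1, 2).

Step 2 — invert Sigma. det(Sigma) = 18·10 - (-2)² = 176.
  Sigma^{-1} = (1/det) · [[d, -b], [-b, a]] = [[0.0568, 0.0114],
 [0.0114, 0.1023]].

Step 3 — form the quadratic (x - mu)^T · Sigma^{-1} · (x - mu):
  Sigma^{-1} · (x - mu) = (-0.0341, 0.1932).
  (x - mu)^T · [Sigma^{-1} · (x - mu)] = (-1)·(-0.0341) + (2)·(0.1932) = 0.4205.

Step 4 — take square root: d = √(0.4205) ≈ 0.6484.

d(x, mu) = √(0.4205) ≈ 0.6484


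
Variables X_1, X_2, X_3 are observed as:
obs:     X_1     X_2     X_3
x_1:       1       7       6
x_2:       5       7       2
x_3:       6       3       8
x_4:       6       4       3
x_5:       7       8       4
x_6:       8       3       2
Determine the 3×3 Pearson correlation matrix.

Step 1 — column means:
  mean(X_1) = (1 + 5 + 6 + 6 + 7 + 8) / 6 = 33/6 = 5.5
  mean(X_2) = (7 + 7 + 3 + 4 + 8 + 3) / 6 = 32/6 = 5.3333
  mean(X_3) = (6 + 2 + 8 + 3 + 4 + 2) / 6 = 25/6 = 4.1667

Step 2 — sample variances and covariances s[i,j] = (1/(n-1)) · Σ_k (x_{k,i} - mean_i) · (x_{k,j} - mean_j), with n-1 = 5:
  s[X_1,X_1] = ((-4.5)·(-4.5) + (-0.5)·(-0.5) + (0.5)·(0.5) + (0.5)·(0.5) + (1.5)·(1.5) + (2.5)·(2.5)) / 5 = 29.5/5 = 5.9
  s[X_1,X_2] = ((-4.5)·(1.6667) + (-0.5)·(1.6667) + (0.5)·(-2.3333) + (0.5)·(-1.3333) + (1.5)·(2.6667) + (2.5)·(-2.3333)) / 5 = -12/5 = -2.4
  s[X_1,X_3] = ((-4.5)·(1.8333) + (-0.5)·(-2.1667) + (0.5)·(3.8333) + (0.5)·(-1.1667) + (1.5)·(-0.1667) + (2.5)·(-2.1667)) / 5 = -11.5/5 = -2.3
  s[X_2,X_2] = ((1.6667)·(1.6667) + (1.6667)·(1.6667) + (-2.3333)·(-2.3333) + (-1.3333)·(-1.3333) + (2.6667)·(2.6667) + (-2.3333)·(-2.3333)) / 5 = 25.3333/5 = 5.0667
  s[X_2,X_3] = ((1.6667)·(1.8333) + (1.6667)·(-2.1667) + (-2.3333)·(3.8333) + (-1.3333)·(-1.1667) + (2.6667)·(-0.1667) + (-2.3333)·(-2.1667)) / 5 = -3.3333/5 = -0.6667
  s[X_3,X_3] = ((1.8333)·(1.8333) + (-2.1667)·(-2.1667) + (3.8333)·(3.8333) + (-1.1667)·(-1.1667) + (-0.1667)·(-0.1667) + (-2.1667)·(-2.1667)) / 5 = 28.8333/5 = 5.7667
  Sample standard deviations s_i = √(s[i,i]):
  s(X_1) = √(5.9) = 2.429
  s(X_2) = √(5.0667) = 2.2509
  s(X_3) = √(5.7667) = 2.4014

Step 3 — r_{ij} = s_{ij} / (s_i · s_j):
  r[X_1,X_1] = 1 (diagonal).
  r[X_1,X_2] = -2.4 / (2.429 · 2.2509) = -2.4 / 5.4675 = -0.439
  r[X_1,X_3] = -2.3 / (2.429 · 2.4014) = -2.3 / 5.833 = -0.3943
  r[X_2,X_2] = 1 (diagonal).
  r[X_2,X_3] = -0.6667 / (2.2509 · 2.4014) = -0.6667 / 5.4053 = -0.1233
  r[X_3,X_3] = 1 (diagonal).

R is symmetric with unit diagonal. Assembling:

R = [[1, -0.439, -0.3943],
 [-0.439, 1, -0.1233],
 [-0.3943, -0.1233, 1]]


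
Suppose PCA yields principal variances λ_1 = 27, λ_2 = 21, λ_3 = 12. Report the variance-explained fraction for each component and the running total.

Step 1 — total variance = trace(Sigma) = Σ λ_i = 27 + 21 + 12 = 60.

Step 2 — fraction explained by component i = λ_i / Σ λ:
  PC1: 27/60 = 0.45
  PC2: 21/60 = 0.35
  PC3: 12/60 = 0.2

Step 3 — cumulative fraction after k components = (λ_1 + ... + λ_k) / Σ λ:
  k = 1: 27/60 = 0.45
  k = 2: (27 + 21)/60 = 48/60 = 0.8
  k = 3: (27 + 21 + 12)/60 = 60/60 = 1

Summary (fraction, with percent):

explained: PC1 0.45 (45%), PC2 0.35 (35%), PC3 0.2 (20%);  cumulative: 0.45, 0.8, 1


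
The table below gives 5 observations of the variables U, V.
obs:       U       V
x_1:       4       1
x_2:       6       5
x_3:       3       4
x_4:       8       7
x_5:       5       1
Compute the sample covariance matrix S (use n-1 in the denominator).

Step 1 — column means:
  mean(U) = (4 + 6 + 3 + 8 + 5) / 5 = 26/5 = 5.2
  mean(V) = (1 + 5 + 4 + 7 + 1) / 5 = 18/5 = 3.6

Step 2 — sample covariance S[i,j] = (1/(n-1)) · Σ_k (x_{k,i} - mean_i) · (x_{k,j} - mean_j), with n-1 = 4.
  S[U,U] = ((-1.2)·(-1.2) + (0.8)·(0.8) + (-2.2)·(-2.2) + (2.8)·(2.8) + (-0.2)·(-0.2)) / 4 = 14.8/4 = 3.7
  S[U,V] = ((-1.2)·(-2.6) + (0.8)·(1.4) + (-2.2)·(0.4) + (2.8)·(3.4) + (-0.2)·(-2.6)) / 4 = 13.4/4 = 3.35
  S[V,V] = ((-2.6)·(-2.6) + (1.4)·(1.4) + (0.4)·(0.4) + (3.4)·(3.4) + (-2.6)·(-2.6)) / 4 = 27.2/4 = 6.8

S is symmetric (S[j,i] = S[i,j]). Assembling:

S = [[3.7, 3.35],
 [3.35, 6.8]]


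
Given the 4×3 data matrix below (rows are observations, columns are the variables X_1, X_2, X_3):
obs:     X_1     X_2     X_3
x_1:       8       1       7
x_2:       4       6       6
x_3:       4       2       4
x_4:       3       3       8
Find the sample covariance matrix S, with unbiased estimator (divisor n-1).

Step 1 — column means:
  mean(X_1) = (8 + 4 + 4 + 3) / 4 = 19/4 = 4.75
  mean(X_2) = (1 + 6 + 2 + 3) / 4 = 12/4 = 3
  mean(X_3) = (7 + 6 + 4 + 8) / 4 = 25/4 = 6.25

Step 2 — sample covariance S[i,j] = (1/(n-1)) · Σ_k (x_{k,i} - mean_i) · (x_{k,j} - mean_j), with n-1 = 3.
  S[X_1,X_1] = ((3.25)·(3.25) + (-0.75)·(-0.75) + (-0.75)·(-0.75) + (-1.75)·(-1.75)) / 3 = 14.75/3 = 4.9167
  S[X_1,X_2] = ((3.25)·(-2) + (-0.75)·(3) + (-0.75)·(-1) + (-1.75)·(0)) / 3 = -8/3 = -2.6667
  S[X_1,X_3] = ((3.25)·(0.75) + (-0.75)·(-0.25) + (-0.75)·(-2.25) + (-1.75)·(1.75)) / 3 = 1.25/3 = 0.4167
  S[X_2,X_2] = ((-2)·(-2) + (3)·(3) + (-1)·(-1) + (0)·(0)) / 3 = 14/3 = 4.6667
  S[X_2,X_3] = ((-2)·(0.75) + (3)·(-0.25) + (-1)·(-2.25) + (0)·(1.75)) / 3 = 0/3 = 0
  S[X_3,X_3] = ((0.75)·(0.75) + (-0.25)·(-0.25) + (-2.25)·(-2.25) + (1.75)·(1.75)) / 3 = 8.75/3 = 2.9167

S is symmetric (S[j,i] = S[i,j]). Assembling:

S = [[4.9167, -2.6667, 0.4167],
 [-2.6667, 4.6667, 0],
 [0.4167, 0, 2.9167]]


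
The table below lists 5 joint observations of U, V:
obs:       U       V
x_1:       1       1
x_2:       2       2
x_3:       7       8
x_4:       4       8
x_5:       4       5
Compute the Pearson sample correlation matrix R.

Step 1 — column means:
  mean(U) = (1 + 2 + 7 + 4 + 4) / 5 = 18/5 = 3.6
  mean(V) = (1 + 2 + 8 + 8 + 5) / 5 = 24/5 = 4.8

Step 2 — sample variances and covariances s[i,j] = (1/(n-1)) · Σ_k (x_{k,i} - mean_i) · (x_{k,j} - mean_j), with n-1 = 4:
  s[U,U] = ((-2.6)·(-2.6) + (-1.6)·(-1.6) + (3.4)·(3.4) + (0.4)·(0.4) + (0.4)·(0.4)) / 4 = 21.2/4 = 5.3
  s[U,V] = ((-2.6)·(-3.8) + (-1.6)·(-2.8) + (3.4)·(3.2) + (0.4)·(3.2) + (0.4)·(0.2)) / 4 = 26.6/4 = 6.65
  s[V,V] = ((-3.8)·(-3.8) + (-2.8)·(-2.8) + (3.2)·(3.2) + (3.2)·(3.2) + (0.2)·(0.2)) / 4 = 42.8/4 = 10.7
  Sample standard deviations s_i = √(s[i,i]):
  s(U) = √(5.3) = 2.3022
  s(V) = √(10.7) = 3.2711

Step 3 — r_{ij} = s_{ij} / (s_i · s_j):
  r[U,U] = 1 (diagonal).
  r[U,V] = 6.65 / (2.3022 · 3.2711) = 6.65 / 7.5306 = 0.8831
  r[V,V] = 1 (diagonal).

R is symmetric with unit diagonal. Assembling:

R = [[1, 0.8831],
 [0.8831, 1]]


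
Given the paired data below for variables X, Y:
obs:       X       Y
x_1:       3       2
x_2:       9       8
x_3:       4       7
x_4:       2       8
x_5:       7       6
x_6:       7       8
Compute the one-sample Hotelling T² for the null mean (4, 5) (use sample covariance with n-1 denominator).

Step 1 — sample mean vector:
  mean(X) = (3 + 9 + 4 + 2 + 7 + 7) / 6 = 32/6 = 5.3333
  mean(Y) = (2 + 8 + 7 + 8 + 6 + 8) / 6 = 39/6 = 6.5
  x̄ = (5.3333, 6.5),  deviation x̄ - mu_0 = (5.3333, 6.5) - (4, 5) = (1.3333, 1.5).

Step 2 — sample covariance matrix, S[i,j] = (1/(n-1)) · Σ_k (x_{k,i} - mean_i) · (x_{k,j} - mean_j), divisor n-1 = 5:
  S[X,X] = ((-2.3333)·(-2.3333) + (3.6667)·(3.6667) + (-1.3333)·(-1.3333) + (-3.3333)·(-3.3333) + (1.6667)·(1.6667) + (1.6667)·(1.6667)) / 5 = 37.3333/5 = 7.4667
  S[X,Y] = ((-2.3333)·(-4.5) + (3.6667)·(1.5) + (-1.3333)·(0.5) + (-3.3333)·(1.5) + (1.6667)·(-0.5) + (1.6667)·(1.5)) / 5 = 12/5 = 2.4
  S[Y,Y] = ((-4.5)·(-4.5) + (1.5)·(1.5) + (0.5)·(0.5) + (1.5)·(1.5) + (-0.5)·(-0.5) + (1.5)·(1.5)) / 5 = 27.5/5 = 5.5
  S = [[7.4667, 2.4],
 [2.4, 5.5]].

Step 3 — invert S. det(S) = 7.4667·5.5 - (2.4)² = 35.3067.
  S^{-1} = (1/det) · [[d, -b], [-b, a]] = [[0.1558, -0.068],
 [-0.068, 0.2115]].

Step 4 — quadratic form (x̄ - mu_0)^T · S^{-1} · (x̄ - mu_0):
  S^{-1} · (x̄ - mu_0) = (0.1057, 0.2266),
  (x̄ - mu_0)^T · [...] = (1.3333)·(0.1057) + (1.5)·(0.2266) = 0.4809.

Step 5 — scale by n: T² = 6 · 0.4809 = 2.8852.

T² ≈ 2.8852


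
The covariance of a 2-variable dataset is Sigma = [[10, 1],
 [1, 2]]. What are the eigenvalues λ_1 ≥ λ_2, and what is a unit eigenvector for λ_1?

Step 1 — characteristic polynomial of 2×2 Sigma:
  det(Sigma - λI) = λ² - trace · λ + det = 0.
  trace = 10 + 2 = 12, det = 10·2 - (1)² = 19.
Step 2 — discriminant:
  Δ = trace² - 4·det = 144 - 76 = 68.
Step 3 — eigenvalues:
  λ = (trace ± √Δ)/2 = (12 ± 8.2462)/2,
  λ_1 = 10.1231,  λ_2 = 1.8769.

Step 4 — unit eigenvector for λ_1: solve (Sigma - λ_1 I)v = 0. First row:
  (10 - 10.1231)·v_x + (1)·v_y = 0, i.e. (-0.1231)·v_x + (1)·v_y = 0,
  so v ∝ (b, λ_1 - a) = (1, 0.1231) = u.
  ||u|| = √((1)² + (0.1231)²) = √(1.0152) ≈ 1.0075,
  v_1 = u/||u|| ≈ (0.9925, 0.1222) (||v_1|| = 1).

λ_1 = 10.1231,  λ_2 = 1.8769;  v_1 ≈ (0.9925, 0.1222)


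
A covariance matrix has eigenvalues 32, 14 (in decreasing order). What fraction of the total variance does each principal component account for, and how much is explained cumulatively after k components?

Step 1 — total variance = trace(Sigma) = Σ λ_i = 32 + 14 = 46.

Step 2 — fraction explained by component i = λ_i / Σ λ:
  PC1: 32/46 = 0.6957
  PC2: 14/46 = 0.3043

Step 3 — cumulative fraction after k components = (λ_1 + ... + λ_k) / Σ λ:
  k = 1: 32/46 = 0.6957
  k = 2: (32 + 14)/46 = 46/46 = 1

Summary (fraction, with percent):

explained: PC1 0.6957 (69.57%), PC2 0.3043 (30.43%);  cumulative: 0.6957, 1


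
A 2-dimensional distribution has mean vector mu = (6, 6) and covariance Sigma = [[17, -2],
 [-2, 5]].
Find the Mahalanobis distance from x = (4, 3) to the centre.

Step 1 — centre the observation: (x - mu) = (-2, -3).

Step 2 — invert Sigma. det(Sigma) = 17·5 - (-2)² = 81.
  Sigma^{-1} = (1/det) · [[d, -b], [-b, a]] = [[0.0617, 0.0247],
 [0.0247, 0.2099]].

Step 3 — form the quadratic (x - mu)^T · Sigma^{-1} · (x - mu):
  Sigma^{-1} · (x - mu) = (-0.1975, -0.679).
  (x - mu)^T · [Sigma^{-1} · (x - mu)] = (-2)·(-0.1975) + (-3)·(-0.679) = 2.4321.

Step 4 — take square root: d = √(2.4321) ≈ 1.5595.

d(x, mu) = √(2.4321) ≈ 1.5595


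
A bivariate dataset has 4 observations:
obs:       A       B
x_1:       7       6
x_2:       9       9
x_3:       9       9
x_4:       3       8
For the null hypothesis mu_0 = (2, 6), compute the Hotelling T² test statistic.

Step 1 — sample mean vector:
  mean(A) = (7 + 9 + 9 + 3) / 4 = 28/4 = 7
  mean(B) = (6 + 9 + 9 + 8) / 4 = 32/4 = 8
  x̄ = (7, 8),  deviation x̄ - mu_0 = (7, 8) - (2, 6) = (5, 2).

Step 2 — sample covariance matrix, S[i,j] = (1/(n-1)) · Σ_k (x_{k,i} - mean_i) · (x_{k,j} - mean_j), divisor n-1 = 3:
  S[A,A] = ((0)·(0) + (2)·(2) + (2)·(2) + (-4)·(-4)) / 3 = 24/3 = 8
  S[A,B] = ((0)·(-2) + (2)·(1) + (2)·(1) + (-4)·(0)) / 3 = 4/3 = 1.3333
  S[B,B] = ((-2)·(-2) + (1)·(1) + (1)·(1) + (0)·(0)) / 3 = 6/3 = 2
  S = [[8, 1.3333],
 [1.3333, 2]].

Step 3 — invert S. det(S) = 8·2 - (1.3333)² = 14.2222.
  S^{-1} = (1/det) · [[d, -b], [-b, a]] = [[0.1406, -0.0938],
 [-0.0938, 0.5625]].

Step 4 — quadratic form (x̄ - mu_0)^T · S^{-1} · (x̄ - mu_0):
  S^{-1} · (x̄ - mu_0) = (0.5156, 0.6562),
  (x̄ - mu_0)^T · [...] = (5)·(0.5156) + (2)·(0.6562) = 3.8906.

Step 5 — scale by n: T² = 4 · 3.8906 = 15.5625.

T² ≈ 15.5625


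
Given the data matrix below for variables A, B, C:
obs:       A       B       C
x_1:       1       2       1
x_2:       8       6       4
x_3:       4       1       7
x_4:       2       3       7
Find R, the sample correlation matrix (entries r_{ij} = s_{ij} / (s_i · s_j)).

Step 1 — column means:
  mean(A) = (1 + 8 + 4 + 2) / 4 = 15/4 = 3.75
  mean(B) = (2 + 6 + 1 + 3) / 4 = 12/4 = 3
  mean(C) = (1 + 4 + 7 + 7) / 4 = 19/4 = 4.75

Step 2 — sample variances and covariances s[i,j] = (1/(n-1)) · Σ_k (x_{k,i} - mean_i) · (x_{k,j} - mean_j), with n-1 = 3:
  s[A,A] = ((-2.75)·(-2.75) + (4.25)·(4.25) + (0.25)·(0.25) + (-1.75)·(-1.75)) / 3 = 28.75/3 = 9.5833
  s[A,B] = ((-2.75)·(-1) + (4.25)·(3) + (0.25)·(-2) + (-1.75)·(0)) / 3 = 15/3 = 5
  s[A,C] = ((-2.75)·(-3.75) + (4.25)·(-0.75) + (0.25)·(2.25) + (-1.75)·(2.25)) / 3 = 3.75/3 = 1.25
  s[B,B] = ((-1)·(-1) + (3)·(3) + (-2)·(-2) + (0)·(0)) / 3 = 14/3 = 4.6667
  s[B,C] = ((-1)·(-3.75) + (3)·(-0.75) + (-2)·(2.25) + (0)·(2.25)) / 3 = -3/3 = -1
  s[C,C] = ((-3.75)·(-3.75) + (-0.75)·(-0.75) + (2.25)·(2.25) + (2.25)·(2.25)) / 3 = 24.75/3 = 8.25
  Sample standard deviations s_i = √(s[i,i]):
  s(A) = √(9.5833) = 3.0957
  s(B) = √(4.6667) = 2.1602
  s(C) = √(8.25) = 2.8723

Step 3 — r_{ij} = s_{ij} / (s_i · s_j):
  r[A,A] = 1 (diagonal).
  r[A,B] = 5 / (3.0957 · 2.1602) = 5 / 6.6875 = 0.7477
  r[A,C] = 1.25 / (3.0957 · 2.8723) = 1.25 / 8.8917 = 0.1406
  r[B,B] = 1 (diagonal).
  r[B,C] = -1 / (2.1602 · 2.8723) = -1 / 6.2048 = -0.1612
  r[C,C] = 1 (diagonal).

R is symmetric with unit diagonal. Assembling:

R = [[1, 0.7477, 0.1406],
 [0.7477, 1, -0.1612],
 [0.1406, -0.1612, 1]]


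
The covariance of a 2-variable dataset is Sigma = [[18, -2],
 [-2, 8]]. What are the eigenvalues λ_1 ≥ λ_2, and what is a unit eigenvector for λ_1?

Step 1 — characteristic polynomial of 2×2 Sigma:
  det(Sigma - λI) = λ² - trace · λ + det = 0.
  trace = 18 + 8 = 26, det = 18·8 - (-2)² = 140.
Step 2 — discriminant:
  Δ = trace² - 4·det = 676 - 560 = 116.
Step 3 — eigenvalues:
  λ = (trace ± √Δ)/2 = (26 ± 10.7703)/2,
  λ_1 = 18.3852,  λ_2 = 7.6148.

Step 4 — unit eigenvector for λ_1: solve (Sigma - λ_1 I)v = 0. First row:
  (18 - 18.3852)·v_x + (-2)·v_y = 0, i.e. (-0.3852)·v_x + (-2)·v_y = 0,
  so v ∝ (b, λ_1 - a) = (-2, 0.3852); multiply by -1 so the first entry is positive: u = (2, -0.3852).
  ||u|| = √((2)² + (-0.3852)²) = √(4.1484) ≈ 2.0368,
  v_1 = u/||u|| ≈ (0.982, -0.1891) (||v_1|| = 1).

λ_1 = 18.3852,  λ_2 = 7.6148;  v_1 ≈ (0.982, -0.1891)


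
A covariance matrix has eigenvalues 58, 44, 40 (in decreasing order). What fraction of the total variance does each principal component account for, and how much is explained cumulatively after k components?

Step 1 — total variance = trace(Sigma) = Σ λ_i = 58 + 44 + 40 = 142.

Step 2 — fraction explained by component i = λ_i / Σ λ:
  PC1: 58/142 = 0.4085
  PC2: 44/142 = 0.3099
  PC3: 40/142 = 0.2817

Step 3 — cumulative fraction after k components = (λ_1 + ... + λ_k) / Σ λ:
  k = 1: 58/142 = 0.4085
  k = 2: (58 + 44)/142 = 102/142 = 0.7183
  k = 3: (58 + 44 + 40)/142 = 142/142 = 1

Summary (fraction, with percent):

explained: PC1 0.4085 (40.85%), PC2 0.3099 (30.99%), PC3 0.2817 (28.17%);  cumulative: 0.4085, 0.7183, 1


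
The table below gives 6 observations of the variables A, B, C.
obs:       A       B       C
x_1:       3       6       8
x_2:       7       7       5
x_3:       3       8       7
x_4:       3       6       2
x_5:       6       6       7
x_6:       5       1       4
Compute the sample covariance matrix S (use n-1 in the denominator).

Step 1 — column means:
  mean(A) = (3 + 7 + 3 + 3 + 6 + 5) / 6 = 27/6 = 4.5
  mean(B) = (6 + 7 + 8 + 6 + 6 + 1) / 6 = 34/6 = 5.6667
  mean(C) = (8 + 5 + 7 + 2 + 7 + 4) / 6 = 33/6 = 5.5

Step 2 — sample covariance S[i,j] = (1/(n-1)) · Σ_k (x_{k,i} - mean_i) · (x_{k,j} - mean_j), with n-1 = 5.
  S[A,A] = ((-1.5)·(-1.5) + (2.5)·(2.5) + (-1.5)·(-1.5) + (-1.5)·(-1.5) + (1.5)·(1.5) + (0.5)·(0.5)) / 5 = 15.5/5 = 3.1
  S[A,B] = ((-1.5)·(0.3333) + (2.5)·(1.3333) + (-1.5)·(2.3333) + (-1.5)·(0.3333) + (1.5)·(0.3333) + (0.5)·(-4.6667)) / 5 = -3/5 = -0.6
  S[A,C] = ((-1.5)·(2.5) + (2.5)·(-0.5) + (-1.5)·(1.5) + (-1.5)·(-3.5) + (1.5)·(1.5) + (0.5)·(-1.5)) / 5 = -0.5/5 = -0.1
  S[B,B] = ((0.3333)·(0.3333) + (1.3333)·(1.3333) + (2.3333)·(2.3333) + (0.3333)·(0.3333) + (0.3333)·(0.3333) + (-4.6667)·(-4.6667)) / 5 = 29.3333/5 = 5.8667
  S[B,C] = ((0.3333)·(2.5) + (1.3333)·(-0.5) + (2.3333)·(1.5) + (0.3333)·(-3.5) + (0.3333)·(1.5) + (-4.6667)·(-1.5)) / 5 = 10/5 = 2
  S[C,C] = ((2.5)·(2.5) + (-0.5)·(-0.5) + (1.5)·(1.5) + (-3.5)·(-3.5) + (1.5)·(1.5) + (-1.5)·(-1.5)) / 5 = 25.5/5 = 5.1

S is symmetric (S[j,i] = S[i,j]). Assembling:

S = [[3.1, -0.6, -0.1],
 [-0.6, 5.8667, 2],
 [-0.1, 2, 5.1]]
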